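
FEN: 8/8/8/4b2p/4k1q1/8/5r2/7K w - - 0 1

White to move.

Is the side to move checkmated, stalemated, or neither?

stalemate

White to move; white king on h1.
In check: no.
King squares — g1: attacked by Qg4; g2: attacked by Rf2; h2: attacked by Rf2.
Legal moves for White: none.
Not in check and no legal moves → stalemate.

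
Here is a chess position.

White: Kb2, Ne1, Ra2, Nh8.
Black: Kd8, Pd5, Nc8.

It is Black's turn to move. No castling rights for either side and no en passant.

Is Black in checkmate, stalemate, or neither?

Black to move; black king on d8.
In check: no.
Legal moves for Black: Ke8, Ke7, Kd7, Kc7, Ne7, Na7, Nd6, Nb6, d4.
Black has 9 legal moves and is not in check → neither.

neither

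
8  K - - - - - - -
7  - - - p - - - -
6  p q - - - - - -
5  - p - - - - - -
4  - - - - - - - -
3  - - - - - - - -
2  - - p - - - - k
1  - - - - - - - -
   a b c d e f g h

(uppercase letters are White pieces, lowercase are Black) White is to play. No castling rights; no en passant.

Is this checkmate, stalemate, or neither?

stalemate

White to move; white king on a8.
In check: no.
King squares — a7: attacked by Qb6; b7: attacked by Qb6; b8: attacked by Qb6.
Legal moves for White: none.
Not in check and no legal moves → stalemate.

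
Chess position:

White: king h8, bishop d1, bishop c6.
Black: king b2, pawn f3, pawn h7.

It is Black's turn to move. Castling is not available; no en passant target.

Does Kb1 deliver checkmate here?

After Kb1: white king on h8; in check: no.
White is not in check, so this cannot be checkmate.

no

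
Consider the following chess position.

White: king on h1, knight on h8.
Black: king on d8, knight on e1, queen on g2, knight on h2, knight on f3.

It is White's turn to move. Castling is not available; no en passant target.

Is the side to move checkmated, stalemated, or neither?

White to move; white king on h1.
In check: yes, from the black queen on g2.
King squares — g1: attacked by Qg2; g2: attacked by Ne1; h2: attacked by Qg2.
Legal moves for White: none.
In check with no legal moves → checkmate.

checkmate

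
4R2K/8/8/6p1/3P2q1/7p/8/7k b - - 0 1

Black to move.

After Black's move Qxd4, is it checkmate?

no

After Qxd4: white king on h8; in check: yes, from the black queen on d4.
White has 3 legal replies: Kg8, Kh7, Re5.
In check but a legal move exists → not checkmate.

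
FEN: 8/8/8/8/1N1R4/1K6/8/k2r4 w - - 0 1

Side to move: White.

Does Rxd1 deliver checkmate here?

yes

After Rxd1: black king on a1; in check: yes, from the white rook on d1.
King squares — b1: attacked by Rd1; a2: attacked by Kb3; b2: attacked by Kb3.
Black has no legal moves → checkmate.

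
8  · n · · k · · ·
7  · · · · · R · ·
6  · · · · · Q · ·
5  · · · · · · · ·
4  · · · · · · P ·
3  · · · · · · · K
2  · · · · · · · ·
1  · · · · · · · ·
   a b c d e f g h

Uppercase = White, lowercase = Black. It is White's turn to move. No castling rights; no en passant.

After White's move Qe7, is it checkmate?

yes

After Qe7: black king on e8; in check: yes, from the white queen on e7.
King squares — d7: attacked by Qe7; e7: attacked by Rf7; f7: attacked by Qe7; d8: attacked by Qe7; f8: attacked by Qe7.
Black has no legal moves → checkmate.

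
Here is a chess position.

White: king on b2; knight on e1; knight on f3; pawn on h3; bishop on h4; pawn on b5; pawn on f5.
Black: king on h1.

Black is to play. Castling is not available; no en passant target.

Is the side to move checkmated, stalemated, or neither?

stalemate

Black to move; black king on h1.
In check: no.
King squares — g1: attacked by Nf3; g2: attacked by Ne1; h2: attacked by Nf3.
Legal moves for Black: none.
Not in check and no legal moves → stalemate.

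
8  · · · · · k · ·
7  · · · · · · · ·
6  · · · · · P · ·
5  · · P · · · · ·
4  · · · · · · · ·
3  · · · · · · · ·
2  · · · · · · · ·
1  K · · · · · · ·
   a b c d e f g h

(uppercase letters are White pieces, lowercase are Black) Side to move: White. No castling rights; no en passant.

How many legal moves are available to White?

White to move; king on a1.
In check: no.
Legal moves: Kb2, Ka2, Kb1, f7, c6.
Count: 5.

5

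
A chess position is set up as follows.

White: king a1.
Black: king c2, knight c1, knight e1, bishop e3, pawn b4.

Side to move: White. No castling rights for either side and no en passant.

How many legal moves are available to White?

White to move; king on a1.
In check: no.
Legal moves: none.
Count: 0.

0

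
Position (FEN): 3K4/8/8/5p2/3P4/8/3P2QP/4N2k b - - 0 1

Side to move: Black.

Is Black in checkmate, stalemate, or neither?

Black to move; black king on h1.
In check: yes, from the white queen on g2.
King squares — g1: attacked by Qg2; g2: attacked by Ne1; h2: attacked by Qg2.
Legal moves for Black: none.
In check with no legal moves → checkmate.

checkmate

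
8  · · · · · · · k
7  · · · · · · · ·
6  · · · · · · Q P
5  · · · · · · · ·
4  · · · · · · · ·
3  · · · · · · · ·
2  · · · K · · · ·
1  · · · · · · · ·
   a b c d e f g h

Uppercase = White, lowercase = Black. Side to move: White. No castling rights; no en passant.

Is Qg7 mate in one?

yes

After Qg7: black king on h8; in check: yes, from the white queen on g7.
King squares — g7: attacked by Ph6; h7: attacked by Qg7; g8: attacked by Qg7.
Black has no legal moves → checkmate.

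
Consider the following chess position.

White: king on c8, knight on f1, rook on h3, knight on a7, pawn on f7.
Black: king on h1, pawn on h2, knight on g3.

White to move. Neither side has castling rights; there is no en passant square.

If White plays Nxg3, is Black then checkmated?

After Nxg3: black king on h1; in check: yes, from the white knight on g3.
Black has 2 legal replies: Kg2, Kg1.
In check but a legal move exists → not checkmate.

no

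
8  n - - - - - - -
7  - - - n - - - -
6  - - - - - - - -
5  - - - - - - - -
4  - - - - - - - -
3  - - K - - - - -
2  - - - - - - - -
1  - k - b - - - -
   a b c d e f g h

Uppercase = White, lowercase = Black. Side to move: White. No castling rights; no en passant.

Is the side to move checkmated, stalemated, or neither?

White to move; white king on c3.
In check: no.
Legal moves for White: Kd4, Kc4, Kb4, Kd3, Kd2.
White has 5 legal moves and is not in check → neither.

neither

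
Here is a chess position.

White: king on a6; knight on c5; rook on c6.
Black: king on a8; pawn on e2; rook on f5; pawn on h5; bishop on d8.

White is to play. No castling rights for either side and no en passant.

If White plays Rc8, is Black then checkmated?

yes

After Rc8: black king on a8; in check: yes, from the white rook on c8.
King squares — a7: attacked by Ka6; b7: attacked by Nc5; b8: attacked by Rc8.
Black has no legal moves → checkmate.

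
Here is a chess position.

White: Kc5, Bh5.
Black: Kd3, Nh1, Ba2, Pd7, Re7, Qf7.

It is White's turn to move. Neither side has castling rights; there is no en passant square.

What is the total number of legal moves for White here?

10

White to move; king on c5.
In check: no.
Legal moves: Bxf7, Bg6+, Bg4, Bf3, Be2+, Bd1, Kd6, Kb6, Kb5, Kb4.
Count: 10.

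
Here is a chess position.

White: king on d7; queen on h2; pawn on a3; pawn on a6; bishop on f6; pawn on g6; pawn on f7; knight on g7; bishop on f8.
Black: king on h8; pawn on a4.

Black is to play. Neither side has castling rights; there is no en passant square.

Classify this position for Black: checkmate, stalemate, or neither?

checkmate

Black to move; black king on h8.
In check: yes, from the white queen on h2.
King squares — g7: attacked by Bf6; h7: attacked by Qh2; g8: attacked by Pf7.
Legal moves for Black: none.
In check with no legal moves → checkmate.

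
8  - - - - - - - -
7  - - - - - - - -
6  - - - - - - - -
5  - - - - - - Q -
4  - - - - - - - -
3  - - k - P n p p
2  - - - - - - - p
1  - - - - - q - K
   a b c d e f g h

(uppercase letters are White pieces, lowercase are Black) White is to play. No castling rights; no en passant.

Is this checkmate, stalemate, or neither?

White to move; white king on h1.
In check: yes, from the black queen on f1.
King squares — g1: attacked by Qf1; g2: attacked by Qf1; h2: attacked by Nf3.
Legal moves for White: none.
In check with no legal moves → checkmate.

checkmate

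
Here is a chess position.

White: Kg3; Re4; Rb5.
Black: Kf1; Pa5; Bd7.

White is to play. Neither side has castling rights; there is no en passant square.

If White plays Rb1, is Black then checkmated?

yes

After Rb1: black king on f1; in check: yes, from the white rook on b1.
King squares — e1: attacked by Rb1; g1: attacked by Rb1; e2: attacked by Re4; f2: attacked by Kg3; g2: attacked by Kg3.
Black has no legal moves → checkmate.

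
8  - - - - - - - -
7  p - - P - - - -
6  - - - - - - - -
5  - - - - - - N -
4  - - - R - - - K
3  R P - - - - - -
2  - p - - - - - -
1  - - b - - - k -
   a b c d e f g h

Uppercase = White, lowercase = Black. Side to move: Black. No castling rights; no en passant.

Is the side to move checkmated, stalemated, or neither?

neither

Black to move; black king on g1.
In check: no.
Legal moves for Black: Kh2, Kg2, Kf2, Kh1, Kf1, Bxg5+, Bf4, Be3, Bd2, a6, b1=Q, b1=R, b1=B, b1=N, a5.
Black has 15 legal moves and is not in check → neither.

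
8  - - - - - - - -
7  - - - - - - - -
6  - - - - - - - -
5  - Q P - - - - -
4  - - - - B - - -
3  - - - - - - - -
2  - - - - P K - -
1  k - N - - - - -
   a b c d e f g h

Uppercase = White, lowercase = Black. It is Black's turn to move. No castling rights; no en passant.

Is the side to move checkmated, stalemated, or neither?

Black to move; black king on a1.
In check: no.
King squares — b1: attacked by Be4; a2: attacked by Nc1; b2: attacked by Qb5.
Legal moves for Black: none.
Not in check and no legal moves → stalemate.

stalemate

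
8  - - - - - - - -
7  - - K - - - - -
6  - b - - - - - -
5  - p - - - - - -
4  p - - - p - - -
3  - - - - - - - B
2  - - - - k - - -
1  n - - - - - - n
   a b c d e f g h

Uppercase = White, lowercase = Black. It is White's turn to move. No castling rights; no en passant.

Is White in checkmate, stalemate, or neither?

White to move; white king on c7.
In check: yes, from the black bishop on b6.
Legal moves for White: Kc8, Kb8, Kd7, Kb7, Kd6, Kc6, Kxb6.
White is in check but has 7 legal moves → neither.

neither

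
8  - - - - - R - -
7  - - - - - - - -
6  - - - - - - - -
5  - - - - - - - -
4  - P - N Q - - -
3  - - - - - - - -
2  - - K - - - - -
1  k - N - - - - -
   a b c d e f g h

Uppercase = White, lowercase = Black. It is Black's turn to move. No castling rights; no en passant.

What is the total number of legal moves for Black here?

0

Black to move; king on a1.
In check: no.
Legal moves: none.
Count: 0.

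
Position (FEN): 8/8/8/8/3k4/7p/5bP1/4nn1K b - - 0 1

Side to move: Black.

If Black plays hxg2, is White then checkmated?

After hxg2: white king on h1; in check: yes, from the black pawn on g2.
King squares — g1: attacked by Bf2; g2: attacked by Ne1; h2: attacked by Nf1.
White has no legal moves → checkmate.

yes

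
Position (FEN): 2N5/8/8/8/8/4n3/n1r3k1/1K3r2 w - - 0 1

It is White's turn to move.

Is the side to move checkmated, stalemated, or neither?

checkmate

White to move; white king on b1.
In check: yes, from the black rook on f1.
King squares — a1: attacked by Rf1; c1: attacked by Rf1; a2: attacked by Rc2; b2: attacked by Rc2; c2: attacked by Ne3.
Legal moves for White: none.
In check with no legal moves → checkmate.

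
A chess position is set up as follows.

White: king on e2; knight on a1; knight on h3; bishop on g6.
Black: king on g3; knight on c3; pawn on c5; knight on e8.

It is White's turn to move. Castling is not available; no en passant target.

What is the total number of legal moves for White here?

White to move; king on e2.
In check: yes, from the black knight on c3.
Legal moves: Ke3, Kd3, Kd2, Kf1, Ke1.
Count: 5.

5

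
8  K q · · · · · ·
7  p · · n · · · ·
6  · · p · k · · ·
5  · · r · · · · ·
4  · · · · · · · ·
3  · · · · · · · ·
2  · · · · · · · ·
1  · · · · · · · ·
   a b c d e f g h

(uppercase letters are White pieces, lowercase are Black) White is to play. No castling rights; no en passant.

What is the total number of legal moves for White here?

White to move; king on a8.
In check: yes, from the black queen on b8.
Legal moves: none.
Count: 0.

0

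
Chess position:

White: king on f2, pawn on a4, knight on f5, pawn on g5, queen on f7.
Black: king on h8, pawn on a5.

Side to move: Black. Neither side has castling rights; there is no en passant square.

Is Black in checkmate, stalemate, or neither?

Black to move; black king on h8.
In check: no.
King squares — g7: attacked by Nf5; h7: attacked by Qf7; g8: attacked by Qf7.
Legal moves for Black: none.
Not in check and no legal moves → stalemate.

stalemate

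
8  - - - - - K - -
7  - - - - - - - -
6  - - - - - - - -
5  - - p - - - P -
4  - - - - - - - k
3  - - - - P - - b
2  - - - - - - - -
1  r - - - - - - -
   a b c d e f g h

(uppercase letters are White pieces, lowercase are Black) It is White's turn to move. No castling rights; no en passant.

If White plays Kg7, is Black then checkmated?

no

After Kg7: black king on h4; in check: no.
Black is not in check, so this cannot be checkmate.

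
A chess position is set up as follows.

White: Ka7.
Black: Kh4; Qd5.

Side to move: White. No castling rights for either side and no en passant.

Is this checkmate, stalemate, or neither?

White to move; white king on a7.
In check: no.
Legal moves for White: Kb8, Kb6, Ka6.
White has 3 legal moves and is not in check → neither.

neither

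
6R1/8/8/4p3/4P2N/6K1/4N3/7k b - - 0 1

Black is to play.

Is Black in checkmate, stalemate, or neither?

Black to move; black king on h1.
In check: no.
King squares — g1: attacked by Ne2; g2: attacked by Kg3; h2: attacked by Kg3.
Legal moves for Black: none.
Not in check and no legal moves → stalemate.

stalemate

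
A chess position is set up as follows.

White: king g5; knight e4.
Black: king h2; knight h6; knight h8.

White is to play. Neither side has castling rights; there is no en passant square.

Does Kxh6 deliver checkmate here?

After Kxh6: black king on h2; in check: no.
Black is not in check, so this cannot be checkmate.

no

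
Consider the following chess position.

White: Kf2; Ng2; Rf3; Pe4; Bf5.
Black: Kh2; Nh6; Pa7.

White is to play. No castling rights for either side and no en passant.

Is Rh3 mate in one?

After Rh3: black king on h2; in check: yes, from the white rook on h3.
King squares — g1: attacked by Kf2; h1: attacked by Rh3; g2: attacked by Kf2; g3: attacked by Kf2; h3: attacked by Bf5.
Black has no legal moves → checkmate.

yes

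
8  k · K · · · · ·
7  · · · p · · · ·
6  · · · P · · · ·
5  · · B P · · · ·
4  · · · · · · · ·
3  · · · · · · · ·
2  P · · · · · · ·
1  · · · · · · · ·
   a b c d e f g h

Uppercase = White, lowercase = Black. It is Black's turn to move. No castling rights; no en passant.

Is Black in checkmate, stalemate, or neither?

stalemate

Black to move; black king on a8.
In check: no.
King squares — a7: attacked by Bc5; b7: attacked by Kc8; b8: attacked by Kc8.
Legal moves for Black: none.
Not in check and no legal moves → stalemate.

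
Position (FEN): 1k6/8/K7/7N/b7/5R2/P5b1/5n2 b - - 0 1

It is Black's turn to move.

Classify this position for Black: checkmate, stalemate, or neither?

Black to move; black king on b8.
In check: no.
Legal moves for Black: Kc8, Ka8, Kc7, Be8, Bd7, Bc6, Bb5+, Bb3, Bc2, Bd1, Bh3, Bxf3, Bh1, Ng3, Ne3, Nh2, Nd2.
Black has 17 legal moves and is not in check → neither.

neither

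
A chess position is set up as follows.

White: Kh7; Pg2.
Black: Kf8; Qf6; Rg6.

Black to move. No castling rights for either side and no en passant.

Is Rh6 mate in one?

yes

After Rh6: white king on h7; in check: yes, from the black rook on h6.
King squares — g6: attacked by Qf6; h6: attacked by Qf6; g7: attacked by Qf6; g8: attacked by Kf8; h8: attacked by Qf6.
White has no legal moves → checkmate.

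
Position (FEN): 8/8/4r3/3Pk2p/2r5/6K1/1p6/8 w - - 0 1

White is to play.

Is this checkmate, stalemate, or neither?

White to move; white king on g3.
In check: no.
Legal moves for White: Kh3, Kf3, Kh2, Kg2, Kf2, dxe6, d6.
White has 7 legal moves and is not in check → neither.

neither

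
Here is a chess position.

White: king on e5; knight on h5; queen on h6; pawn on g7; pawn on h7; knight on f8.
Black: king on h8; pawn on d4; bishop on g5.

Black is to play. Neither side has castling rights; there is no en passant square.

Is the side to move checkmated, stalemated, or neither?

checkmate

Black to move; black king on h8.
In check: yes, from the white pawn on g7.
King squares — g7: attacked by Nh5; h7: attacked by Qh6; g8: attacked by Ph7.
Legal moves for Black: none.
In check with no legal moves → checkmate.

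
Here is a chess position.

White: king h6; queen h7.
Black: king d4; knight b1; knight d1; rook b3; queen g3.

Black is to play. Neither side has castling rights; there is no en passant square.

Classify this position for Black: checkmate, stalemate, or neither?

Black to move; black king on d4.
In check: no.
Legal moves for Black include: Ke5, Kd5, Kc5, Kc4, Ke3, Kc3, Qg8, Qb8, Qg7+, Qc7, Qg6+, Qd6+, Qg5+, Qe5, Qh4+, Qg4, Qf4+, Qh3+, ... (list truncated; more exist).
Black has legal moves and is not in check → neither.

neither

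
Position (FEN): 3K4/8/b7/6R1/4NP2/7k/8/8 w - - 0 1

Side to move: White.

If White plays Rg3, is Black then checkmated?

After Rg3: black king on h3; in check: yes, from the white rook on g3.
Black has 2 legal replies: Kh4, Kh2.
In check but a legal move exists → not checkmate.

no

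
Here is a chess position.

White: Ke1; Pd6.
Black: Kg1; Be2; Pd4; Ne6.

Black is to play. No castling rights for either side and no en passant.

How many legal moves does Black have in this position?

20

Black to move; king on g1.
In check: no.
Legal moves: Nf8, Nd8, Ng7, Nc7, Ng5, Nc5, Nf4, Ba6, Bh5, Bb5, Bg4, Bc4, Bf3, Bd3, Bf1, Bd1, Kh2, Kg2, Kh1, d3.
Count: 20.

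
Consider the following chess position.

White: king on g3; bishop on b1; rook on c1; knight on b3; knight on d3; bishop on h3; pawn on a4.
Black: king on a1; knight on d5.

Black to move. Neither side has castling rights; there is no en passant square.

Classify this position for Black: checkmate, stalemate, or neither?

Black to move; black king on a1.
In check: yes, from the white knight on b3.
King squares — b1: attacked by Rc1; a2: attacked by Bb1; b2: attacked by Nd3.
Legal moves for Black: none.
In check with no legal moves → checkmate.

checkmate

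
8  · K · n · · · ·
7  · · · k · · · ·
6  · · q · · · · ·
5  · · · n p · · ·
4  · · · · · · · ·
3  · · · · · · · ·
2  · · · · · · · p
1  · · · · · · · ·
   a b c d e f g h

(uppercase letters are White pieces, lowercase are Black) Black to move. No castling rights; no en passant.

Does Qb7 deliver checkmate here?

yes

After Qb7: white king on b8; in check: yes, from the black queen on b7.
King squares — a7: attacked by Qb7; b7: attacked by Nd8; c7: attacked by Nd5; a8: attacked by Qb7; c8: attacked by Qb7.
White has no legal moves → checkmate.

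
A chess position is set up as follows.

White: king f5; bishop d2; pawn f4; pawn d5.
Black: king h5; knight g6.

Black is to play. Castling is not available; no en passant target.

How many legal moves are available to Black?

Black to move; king on h5.
In check: no.
Legal moves: Nh8, Nf8, Ne7+, Ne5, Nh4+, Nxf4, Kh6, Kh4.
Count: 8.

8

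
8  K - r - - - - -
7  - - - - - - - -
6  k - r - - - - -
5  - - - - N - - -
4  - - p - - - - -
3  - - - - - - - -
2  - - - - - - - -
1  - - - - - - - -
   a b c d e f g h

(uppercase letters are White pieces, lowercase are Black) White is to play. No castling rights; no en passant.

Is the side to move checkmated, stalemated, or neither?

checkmate

White to move; white king on a8.
In check: yes, from the black rook on c8.
King squares — a7: attacked by Ka6; b7: attacked by Ka6; b8: attacked by Rc8.
Legal moves for White: none.
In check with no legal moves → checkmate.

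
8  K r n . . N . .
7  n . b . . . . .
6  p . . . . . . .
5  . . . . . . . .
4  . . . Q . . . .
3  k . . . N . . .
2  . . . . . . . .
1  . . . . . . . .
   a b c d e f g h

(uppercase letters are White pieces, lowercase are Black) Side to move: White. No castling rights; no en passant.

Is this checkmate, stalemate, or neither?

White to move; white king on a8.
In check: yes, from the black rook on b8.
King squares — a7: attacked by Nc8; b7: attacked by Rb8; b8: attacked by Bc7.
Legal moves for White: none.
In check with no legal moves → checkmate.

checkmate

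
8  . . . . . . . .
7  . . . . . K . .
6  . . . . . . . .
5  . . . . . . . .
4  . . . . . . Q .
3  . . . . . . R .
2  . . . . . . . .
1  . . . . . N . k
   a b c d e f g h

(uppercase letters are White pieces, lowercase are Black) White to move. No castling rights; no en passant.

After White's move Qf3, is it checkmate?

yes

After Qf3: black king on h1; in check: yes, from the white queen on f3.
King squares — g1: attacked by Rg3; g2: attacked by Qf3; h2: attacked by Nf1.
Black has no legal moves → checkmate.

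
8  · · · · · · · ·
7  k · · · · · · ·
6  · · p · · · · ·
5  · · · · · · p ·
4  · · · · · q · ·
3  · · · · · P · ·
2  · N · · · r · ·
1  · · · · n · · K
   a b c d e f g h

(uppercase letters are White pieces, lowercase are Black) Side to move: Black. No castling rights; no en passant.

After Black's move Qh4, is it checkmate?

After Qh4: white king on h1; in check: yes, from the black queen on h4.
White has 1 legal reply: Kg1.
In check but a legal move exists → not checkmate.

no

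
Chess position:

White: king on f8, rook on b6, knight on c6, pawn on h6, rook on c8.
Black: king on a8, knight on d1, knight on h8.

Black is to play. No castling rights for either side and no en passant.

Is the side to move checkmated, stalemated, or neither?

Black to move; black king on a8.
In check: yes, from the white rook on c8.
King squares — a7: attacked by Nc6; b7: attacked by Rb6; b8: attacked by Rb6.
Legal moves for Black: none.
In check with no legal moves → checkmate.

checkmate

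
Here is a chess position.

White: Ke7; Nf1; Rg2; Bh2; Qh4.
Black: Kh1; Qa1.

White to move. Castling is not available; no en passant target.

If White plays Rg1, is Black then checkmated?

After Rg1: black king on h1; in check: yes, from the white rook on g1.
King squares — g1: attacked by Bh2; g2: attacked by Rg1; h2: attacked by Nf1.
Black has no legal moves → checkmate.

yes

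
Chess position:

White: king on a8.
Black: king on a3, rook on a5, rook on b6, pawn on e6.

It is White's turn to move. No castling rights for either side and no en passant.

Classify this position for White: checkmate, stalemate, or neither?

White to move; white king on a8.
In check: yes, from the black rook on a5.
King squares — a7: attacked by Ra5; b7: attacked by Rb6; b8: attacked by Rb6.
Legal moves for White: none.
In check with no legal moves → checkmate.

checkmate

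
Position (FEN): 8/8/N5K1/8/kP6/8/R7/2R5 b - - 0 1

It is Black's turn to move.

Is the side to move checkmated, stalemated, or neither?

Black to move; black king on a4.
In check: yes, from the white rook on a2.
Legal moves for Black: Kb5, Kb3.
Black is in check but has 2 legal moves → neither.

neither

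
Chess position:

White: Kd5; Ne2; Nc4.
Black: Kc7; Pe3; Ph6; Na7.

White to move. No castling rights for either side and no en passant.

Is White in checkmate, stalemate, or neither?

White to move; white king on d5.
In check: no.
Legal moves for White include: Ke6, Ke5, Kc5, Ke4, Kd4, Nd6, Nb6, Ne5, Na5, Nxe3, Na3, Nd2, Nb2, Nf4, Nd4, Ng3, Nc3, Ng1, ... (list truncated; more exist).
White has legal moves and is not in check → neither.

neither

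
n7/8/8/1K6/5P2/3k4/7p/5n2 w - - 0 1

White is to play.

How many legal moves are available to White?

7

White to move; king on b5.
In check: no.
Legal moves: Kc6, Ka6, Kc5, Ka5, Kb4, Ka4, f5.
Count: 7.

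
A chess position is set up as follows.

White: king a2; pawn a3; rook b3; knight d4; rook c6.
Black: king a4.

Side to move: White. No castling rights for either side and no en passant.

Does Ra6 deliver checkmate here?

yes

After Ra6: black king on a4; in check: yes, from the white rook on a6.
King squares — a3: attacked by Ka2; b3: attacked by Ka2; b4: attacked by Pa3; a5: attacked by Ra6; b5: attacked by Rb3.
Black has no legal moves → checkmate.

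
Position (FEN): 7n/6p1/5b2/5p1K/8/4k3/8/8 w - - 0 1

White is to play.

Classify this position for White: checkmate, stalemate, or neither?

White to move; white king on h5.
In check: no.
King squares — g4: attacked by Pf5; h4: attacked by Bf6; g5: attacked by Bf6; g6: attacked by Nh8; h6: attacked by Pg7.
Legal moves for White: none.
Not in check and no legal moves → stalemate.

stalemate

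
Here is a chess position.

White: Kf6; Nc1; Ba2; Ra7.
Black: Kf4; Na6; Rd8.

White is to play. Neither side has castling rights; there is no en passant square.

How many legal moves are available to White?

24

White to move; king on f6.
In check: no.
Legal moves: Ra8, Rh7, Rg7, Rf7, Re7, Rd7, Rc7, Rb7, Rxa6, Kg7, Kf7, Ke7, Kg6, Ke6, Bg8, Bf7, Be6, Bd5, Bc4, Bb3, Bb1, Nd3+, Nb3, Ne2+.
Count: 24.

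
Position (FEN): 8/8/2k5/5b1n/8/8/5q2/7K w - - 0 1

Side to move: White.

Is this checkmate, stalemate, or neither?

stalemate

White to move; white king on h1.
In check: no.
King squares — g1: attacked by Qf2; g2: attacked by Qf2; h2: attacked by Qf2.
Legal moves for White: none.
Not in check and no legal moves → stalemate.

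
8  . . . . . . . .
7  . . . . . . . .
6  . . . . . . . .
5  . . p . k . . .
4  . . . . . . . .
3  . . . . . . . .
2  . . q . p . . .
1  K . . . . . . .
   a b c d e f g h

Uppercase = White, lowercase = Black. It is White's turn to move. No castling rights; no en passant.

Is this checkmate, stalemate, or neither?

White to move; white king on a1.
In check: no.
King squares — b1: attacked by Qc2; a2: attacked by Qc2; b2: attacked by Qc2.
Legal moves for White: none.
Not in check and no legal moves → stalemate.

stalemate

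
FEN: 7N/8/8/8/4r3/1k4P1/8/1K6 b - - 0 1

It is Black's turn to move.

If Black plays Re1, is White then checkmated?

yes

After Re1: white king on b1; in check: yes, from the black rook on e1.
King squares — a1: attacked by Re1; c1: attacked by Re1; a2: attacked by Kb3; b2: attacked by Kb3; c2: attacked by Kb3.
White has no legal moves → checkmate.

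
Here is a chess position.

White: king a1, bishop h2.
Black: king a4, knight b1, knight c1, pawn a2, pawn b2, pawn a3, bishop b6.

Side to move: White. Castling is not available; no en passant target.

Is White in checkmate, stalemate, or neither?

checkmate

White to move; white king on a1.
In check: yes, from the black pawn on b2.
King squares — b1: attacked by Pa2; a2: attacked by Nc1; b2: attacked by Pa3.
Legal moves for White: none.
In check with no legal moves → checkmate.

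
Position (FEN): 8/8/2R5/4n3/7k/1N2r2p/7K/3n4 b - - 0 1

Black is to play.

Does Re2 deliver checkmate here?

After Re2: white king on h2; in check: yes, from the black rook on e2.
White has 2 legal replies: Kh1, Kg1.
In check but a legal move exists → not checkmate.

no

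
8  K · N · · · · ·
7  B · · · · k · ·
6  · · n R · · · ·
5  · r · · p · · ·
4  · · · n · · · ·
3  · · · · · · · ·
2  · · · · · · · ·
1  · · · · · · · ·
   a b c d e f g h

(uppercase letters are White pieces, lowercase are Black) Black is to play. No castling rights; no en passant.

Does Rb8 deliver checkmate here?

After Rb8: white king on a8; in check: yes, from the black rook on b8.
White has 1 legal reply: Bxb8.
In check but a legal move exists → not checkmate.

no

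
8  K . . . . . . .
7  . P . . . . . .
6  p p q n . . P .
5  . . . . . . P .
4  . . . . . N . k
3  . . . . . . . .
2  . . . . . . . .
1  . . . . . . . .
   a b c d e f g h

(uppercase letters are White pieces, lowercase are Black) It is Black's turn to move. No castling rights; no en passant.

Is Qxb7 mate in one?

yes

After Qxb7: white king on a8; in check: yes, from the black queen on b7.
King squares — a7: attacked by Qb7; b7: attacked by Nd6; b8: attacked by Qb7.
White has no legal moves → checkmate.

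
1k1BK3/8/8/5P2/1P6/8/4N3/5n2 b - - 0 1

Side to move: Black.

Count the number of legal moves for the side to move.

8

Black to move; king on b8.
In check: no.
Legal moves: Kc8, Ka8, Kb7, Ka7, Ng3, Ne3, Nh2, Nd2.
Count: 8.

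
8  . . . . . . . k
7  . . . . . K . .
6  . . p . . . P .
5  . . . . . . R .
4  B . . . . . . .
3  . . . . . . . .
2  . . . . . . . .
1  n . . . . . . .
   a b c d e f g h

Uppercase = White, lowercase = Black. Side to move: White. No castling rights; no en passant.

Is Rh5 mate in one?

After Rh5: black king on h8; in check: yes, from the white rook on h5.
King squares — g7: attacked by Kf7; h7: attacked by Rh5; g8: attacked by Kf7.
Black has no legal moves → checkmate.

yes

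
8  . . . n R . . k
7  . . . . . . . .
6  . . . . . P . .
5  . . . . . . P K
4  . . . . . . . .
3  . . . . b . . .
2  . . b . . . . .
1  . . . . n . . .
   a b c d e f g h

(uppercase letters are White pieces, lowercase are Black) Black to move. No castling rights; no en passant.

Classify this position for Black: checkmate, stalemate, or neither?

neither

Black to move; black king on h8.
In check: yes, from the white rook on e8.
Legal moves for Black: Kh7.
Black is in check but has 1 legal move → neither.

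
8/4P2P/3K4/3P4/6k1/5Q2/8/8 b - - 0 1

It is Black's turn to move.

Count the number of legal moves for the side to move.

3

Black to move; king on g4.
In check: yes, from the white queen on f3.
Legal moves: Kg5, Kh4, Kxf3.
Count: 3.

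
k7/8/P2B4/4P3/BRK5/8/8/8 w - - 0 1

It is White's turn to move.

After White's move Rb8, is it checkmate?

no

After Rb8: black king on a8; in check: yes, from the white rook on b8.
Black has 1 legal reply: Ka7.
In check but a legal move exists → not checkmate.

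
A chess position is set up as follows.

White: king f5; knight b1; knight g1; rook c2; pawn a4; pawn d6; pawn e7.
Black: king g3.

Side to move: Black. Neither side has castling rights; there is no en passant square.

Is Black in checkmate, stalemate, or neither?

Black to move; black king on g3.
In check: no.
Legal moves for Black: Kh4.
Black has 1 legal move and is not in check → neither.

neither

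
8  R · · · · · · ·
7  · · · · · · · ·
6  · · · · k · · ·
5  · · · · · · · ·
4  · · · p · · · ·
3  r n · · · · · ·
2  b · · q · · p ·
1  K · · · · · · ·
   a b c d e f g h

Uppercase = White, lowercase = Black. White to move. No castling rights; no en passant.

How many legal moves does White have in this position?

White to move; king on a1.
In check: yes, from the black knight on b3.
Legal moves: none.
Count: 0.

0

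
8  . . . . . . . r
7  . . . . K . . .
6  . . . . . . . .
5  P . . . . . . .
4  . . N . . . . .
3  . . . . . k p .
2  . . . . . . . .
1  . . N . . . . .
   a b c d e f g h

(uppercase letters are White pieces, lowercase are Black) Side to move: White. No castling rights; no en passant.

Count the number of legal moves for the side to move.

White to move; king on e7.
In check: no.
Legal moves: Kf7, Kd7, Kf6, Ke6, Kd6, Nd6, Nb6, Ne5+, Ne3, Na3, Nd2+, Nb2, Nd3, Nb3, Ne2, Na2, a6.
Count: 17.

17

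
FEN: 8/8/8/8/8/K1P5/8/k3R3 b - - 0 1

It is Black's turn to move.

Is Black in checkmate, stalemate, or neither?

Black to move; black king on a1.
In check: yes, from the white rook on e1.
King squares — b1: attacked by Re1; a2: attacked by Ka3; b2: attacked by Ka3.
Legal moves for Black: none.
In check with no legal moves → checkmate.

checkmate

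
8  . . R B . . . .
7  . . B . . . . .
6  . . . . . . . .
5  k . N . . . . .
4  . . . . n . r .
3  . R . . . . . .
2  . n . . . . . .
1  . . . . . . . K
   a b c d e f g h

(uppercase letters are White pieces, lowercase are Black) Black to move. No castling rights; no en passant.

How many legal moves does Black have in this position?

0

Black to move; king on a5.
In check: yes, from the white bishop on c7.
Legal moves: none.
Count: 0.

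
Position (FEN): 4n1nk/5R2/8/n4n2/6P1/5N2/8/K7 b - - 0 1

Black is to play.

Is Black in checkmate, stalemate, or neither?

Black to move; black king on h8.
In check: no.
Legal moves for Black include: Nge7, Ngh6, Ngf6, Neg7, Nc7, Nef6, Ned6, Nfg7, Nfe7, Nfh6, Nfd6, Nh4, Nd4, Ng3, Ne3, Nb7, Nc6, Nc4, ... (list truncated; more exist).
Black has legal moves and is not in check → neither.

neither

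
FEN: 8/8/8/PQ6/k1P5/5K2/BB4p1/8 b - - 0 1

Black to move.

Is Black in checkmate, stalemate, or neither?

Black to move; black king on a4.
In check: yes, from the white queen on b5.
King squares — a3: attacked by Bb2; b3: attacked by Ba2; b4: attacked by Qb5; a5: attacked by Qb5; b5: attacked by Pc4.
Legal moves for Black: none.
In check with no legal moves → checkmate.

checkmate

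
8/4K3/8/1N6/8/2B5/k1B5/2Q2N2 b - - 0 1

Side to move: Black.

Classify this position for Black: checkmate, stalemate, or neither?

stalemate

Black to move; black king on a2.
In check: no.
King squares — a1: attacked by Qc1; b1: attacked by Qc1; b2: attacked by Qc1; a3: attacked by Qc1; b3: attacked by Bc2.
Legal moves for Black: none.
Not in check and no legal moves → stalemate.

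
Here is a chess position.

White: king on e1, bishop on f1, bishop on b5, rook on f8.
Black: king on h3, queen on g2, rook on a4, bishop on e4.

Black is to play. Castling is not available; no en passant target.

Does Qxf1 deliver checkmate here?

After Qxf1: white king on e1; in check: yes, from the black queen on f1.
White has 4 legal replies: Kd2, Kxf1, Rxf1, Bxf1+.
In check but a legal move exists → not checkmate.

no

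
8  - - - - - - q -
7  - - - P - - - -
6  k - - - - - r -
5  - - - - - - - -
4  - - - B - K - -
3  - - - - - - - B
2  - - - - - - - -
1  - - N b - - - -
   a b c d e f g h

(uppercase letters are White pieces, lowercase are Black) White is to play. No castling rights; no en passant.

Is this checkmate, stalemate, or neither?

neither

White to move; white king on f4.
In check: no.
Legal moves for White include: Kf5, Ke5, Ke4, Ke3, Bh8, Bg7, Ba7, Bf6, Bb6, Be5, Bc5, Be3, Bc3, Bf2, Bb2, Bg1, Ba1, Be6, ... (list truncated; more exist).
White has legal moves and is not in check → neither.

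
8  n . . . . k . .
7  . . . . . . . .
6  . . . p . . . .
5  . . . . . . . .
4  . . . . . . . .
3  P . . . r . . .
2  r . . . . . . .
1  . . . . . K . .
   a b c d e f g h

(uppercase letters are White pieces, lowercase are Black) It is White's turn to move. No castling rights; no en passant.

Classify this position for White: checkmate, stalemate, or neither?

neither

White to move; white king on f1.
In check: no.
Legal moves for White: Kg1, a4.
White has 2 legal moves and is not in check → neither.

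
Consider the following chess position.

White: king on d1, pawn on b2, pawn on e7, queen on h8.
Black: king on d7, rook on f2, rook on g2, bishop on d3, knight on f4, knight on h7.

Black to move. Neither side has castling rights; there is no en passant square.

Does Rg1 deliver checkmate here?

After Rg1: white king on d1; in check: yes, from the black rook on g1.
King squares — c1: attacked by Rg1; e1: attacked by Rg1; c2: attacked by Rf2; d2: attacked by Rf2; e2: attacked by Rf2.
White has no legal moves → checkmate.

yes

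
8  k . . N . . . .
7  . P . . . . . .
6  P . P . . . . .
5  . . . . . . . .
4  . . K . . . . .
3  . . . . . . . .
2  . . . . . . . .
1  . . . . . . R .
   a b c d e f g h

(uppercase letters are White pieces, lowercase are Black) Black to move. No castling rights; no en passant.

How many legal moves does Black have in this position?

Black to move; king on a8.
In check: yes, from the white pawn on b7.
Legal moves: Kb8, Ka7.
Count: 2.

2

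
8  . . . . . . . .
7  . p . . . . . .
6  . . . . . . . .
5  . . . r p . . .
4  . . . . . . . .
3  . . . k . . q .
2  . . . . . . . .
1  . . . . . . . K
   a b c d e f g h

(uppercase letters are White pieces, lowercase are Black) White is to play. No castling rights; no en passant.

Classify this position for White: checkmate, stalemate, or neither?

White to move; white king on h1.
In check: no.
King squares — g1: attacked by Qg3; g2: attacked by Qg3; h2: attacked by Qg3.
Legal moves for White: none.
Not in check and no legal moves → stalemate.

stalemate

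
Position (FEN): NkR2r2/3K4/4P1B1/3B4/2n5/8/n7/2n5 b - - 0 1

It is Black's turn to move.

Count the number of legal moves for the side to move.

Black to move; king on b8.
In check: yes, from the white rook on c8.
Legal moves: Ka7, Rxc8.
Count: 2.

2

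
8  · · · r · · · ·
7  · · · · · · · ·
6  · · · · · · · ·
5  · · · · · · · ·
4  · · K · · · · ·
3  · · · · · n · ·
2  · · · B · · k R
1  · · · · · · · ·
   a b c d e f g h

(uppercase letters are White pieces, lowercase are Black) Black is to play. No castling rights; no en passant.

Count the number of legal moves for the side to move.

5

Black to move; king on g2.
In check: yes, from the white rook on h2.
Legal moves: Kg3, Kxh2, Kg1, Kf1, Nxh2.
Count: 5.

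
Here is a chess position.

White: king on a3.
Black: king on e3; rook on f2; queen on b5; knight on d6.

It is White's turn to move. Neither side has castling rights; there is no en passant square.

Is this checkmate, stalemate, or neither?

stalemate

White to move; white king on a3.
In check: no.
King squares — a2: attacked by Rf2; b2: attacked by Rf2; b3: attacked by Qb5; a4: attacked by Qb5; b4: attacked by Qb5.
Legal moves for White: none.
Not in check and no legal moves → stalemate.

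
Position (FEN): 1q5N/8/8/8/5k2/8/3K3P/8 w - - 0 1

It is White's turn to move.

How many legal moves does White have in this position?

11

White to move; king on d2.
In check: no.
Legal moves: Nf7, Ng6+, Kd3, Kc3, Ke2, Kc2, Ke1, Kd1, Kc1, h3, h4.
Count: 11.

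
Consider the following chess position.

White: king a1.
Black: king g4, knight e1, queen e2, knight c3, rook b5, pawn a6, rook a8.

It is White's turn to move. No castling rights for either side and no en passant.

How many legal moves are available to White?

White to move; king on a1.
In check: no.
Legal moves: none.
Count: 0.

0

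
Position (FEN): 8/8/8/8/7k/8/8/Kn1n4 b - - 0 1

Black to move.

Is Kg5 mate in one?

After Kg5: white king on a1; in check: no.
White is not in check, so this cannot be checkmate.

no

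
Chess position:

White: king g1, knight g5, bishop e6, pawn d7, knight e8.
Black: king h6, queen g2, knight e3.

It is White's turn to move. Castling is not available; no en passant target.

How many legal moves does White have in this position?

White to move; king on g1.
In check: yes, from the black queen on g2.
Legal moves: none.
Count: 0.

0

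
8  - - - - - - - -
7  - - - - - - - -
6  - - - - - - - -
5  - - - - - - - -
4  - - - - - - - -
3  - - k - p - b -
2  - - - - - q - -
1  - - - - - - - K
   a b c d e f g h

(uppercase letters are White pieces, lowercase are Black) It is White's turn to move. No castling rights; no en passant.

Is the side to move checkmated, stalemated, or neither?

stalemate

White to move; white king on h1.
In check: no.
King squares — g1: attacked by Qf2; g2: attacked by Qf2; h2: attacked by Qf2.
Legal moves for White: none.
Not in check and no legal moves → stalemate.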